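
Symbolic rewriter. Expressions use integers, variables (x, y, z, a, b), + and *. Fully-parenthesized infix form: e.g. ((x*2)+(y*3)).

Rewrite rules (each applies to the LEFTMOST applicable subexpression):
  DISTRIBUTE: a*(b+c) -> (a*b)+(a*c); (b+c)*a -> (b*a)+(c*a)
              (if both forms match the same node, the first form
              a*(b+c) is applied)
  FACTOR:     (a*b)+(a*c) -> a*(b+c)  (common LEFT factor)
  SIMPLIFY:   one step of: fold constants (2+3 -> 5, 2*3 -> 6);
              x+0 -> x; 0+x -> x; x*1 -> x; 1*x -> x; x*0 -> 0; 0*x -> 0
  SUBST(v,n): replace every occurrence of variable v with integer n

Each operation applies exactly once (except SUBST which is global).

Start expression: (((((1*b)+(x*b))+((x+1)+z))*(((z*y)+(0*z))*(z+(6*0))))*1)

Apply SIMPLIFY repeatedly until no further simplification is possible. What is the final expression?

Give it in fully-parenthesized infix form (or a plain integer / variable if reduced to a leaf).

Start: (((((1*b)+(x*b))+((x+1)+z))*(((z*y)+(0*z))*(z+(6*0))))*1)
Step 1: at root: (((((1*b)+(x*b))+((x+1)+z))*(((z*y)+(0*z))*(z+(6*0))))*1) -> ((((1*b)+(x*b))+((x+1)+z))*(((z*y)+(0*z))*(z+(6*0)))); overall: (((((1*b)+(x*b))+((x+1)+z))*(((z*y)+(0*z))*(z+(6*0))))*1) -> ((((1*b)+(x*b))+((x+1)+z))*(((z*y)+(0*z))*(z+(6*0))))
Step 2: at LLL: (1*b) -> b; overall: ((((1*b)+(x*b))+((x+1)+z))*(((z*y)+(0*z))*(z+(6*0)))) -> (((b+(x*b))+((x+1)+z))*(((z*y)+(0*z))*(z+(6*0))))
Step 3: at RLR: (0*z) -> 0; overall: (((b+(x*b))+((x+1)+z))*(((z*y)+(0*z))*(z+(6*0)))) -> (((b+(x*b))+((x+1)+z))*(((z*y)+0)*(z+(6*0))))
Step 4: at RL: ((z*y)+0) -> (z*y); overall: (((b+(x*b))+((x+1)+z))*(((z*y)+0)*(z+(6*0)))) -> (((b+(x*b))+((x+1)+z))*((z*y)*(z+(6*0))))
Step 5: at RRR: (6*0) -> 0; overall: (((b+(x*b))+((x+1)+z))*((z*y)*(z+(6*0)))) -> (((b+(x*b))+((x+1)+z))*((z*y)*(z+0)))
Step 6: at RR: (z+0) -> z; overall: (((b+(x*b))+((x+1)+z))*((z*y)*(z+0))) -> (((b+(x*b))+((x+1)+z))*((z*y)*z))
Fixed point: (((b+(x*b))+((x+1)+z))*((z*y)*z))

Answer: (((b+(x*b))+((x+1)+z))*((z*y)*z))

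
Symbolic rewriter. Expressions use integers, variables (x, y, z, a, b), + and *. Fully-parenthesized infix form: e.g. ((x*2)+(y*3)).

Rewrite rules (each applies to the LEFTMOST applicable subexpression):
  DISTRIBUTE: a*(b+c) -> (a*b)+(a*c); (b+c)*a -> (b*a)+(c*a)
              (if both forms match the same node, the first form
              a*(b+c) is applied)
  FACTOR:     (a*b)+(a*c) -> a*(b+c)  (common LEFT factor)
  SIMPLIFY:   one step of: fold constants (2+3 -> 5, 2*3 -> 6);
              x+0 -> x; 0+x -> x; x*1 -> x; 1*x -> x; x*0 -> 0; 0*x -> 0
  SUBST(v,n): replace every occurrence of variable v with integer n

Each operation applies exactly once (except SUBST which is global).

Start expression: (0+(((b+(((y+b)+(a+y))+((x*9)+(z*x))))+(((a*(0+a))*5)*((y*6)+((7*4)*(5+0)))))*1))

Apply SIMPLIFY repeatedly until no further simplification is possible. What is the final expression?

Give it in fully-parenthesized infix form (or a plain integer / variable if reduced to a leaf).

Answer: ((b+(((y+b)+(a+y))+((x*9)+(z*x))))+(((a*a)*5)*((y*6)+140)))

Derivation:
Start: (0+(((b+(((y+b)+(a+y))+((x*9)+(z*x))))+(((a*(0+a))*5)*((y*6)+((7*4)*(5+0)))))*1))
Step 1: at root: (0+(((b+(((y+b)+(a+y))+((x*9)+(z*x))))+(((a*(0+a))*5)*((y*6)+((7*4)*(5+0)))))*1)) -> (((b+(((y+b)+(a+y))+((x*9)+(z*x))))+(((a*(0+a))*5)*((y*6)+((7*4)*(5+0)))))*1); overall: (0+(((b+(((y+b)+(a+y))+((x*9)+(z*x))))+(((a*(0+a))*5)*((y*6)+((7*4)*(5+0)))))*1)) -> (((b+(((y+b)+(a+y))+((x*9)+(z*x))))+(((a*(0+a))*5)*((y*6)+((7*4)*(5+0)))))*1)
Step 2: at root: (((b+(((y+b)+(a+y))+((x*9)+(z*x))))+(((a*(0+a))*5)*((y*6)+((7*4)*(5+0)))))*1) -> ((b+(((y+b)+(a+y))+((x*9)+(z*x))))+(((a*(0+a))*5)*((y*6)+((7*4)*(5+0))))); overall: (((b+(((y+b)+(a+y))+((x*9)+(z*x))))+(((a*(0+a))*5)*((y*6)+((7*4)*(5+0)))))*1) -> ((b+(((y+b)+(a+y))+((x*9)+(z*x))))+(((a*(0+a))*5)*((y*6)+((7*4)*(5+0)))))
Step 3: at RLLR: (0+a) -> a; overall: ((b+(((y+b)+(a+y))+((x*9)+(z*x))))+(((a*(0+a))*5)*((y*6)+((7*4)*(5+0))))) -> ((b+(((y+b)+(a+y))+((x*9)+(z*x))))+(((a*a)*5)*((y*6)+((7*4)*(5+0)))))
Step 4: at RRRL: (7*4) -> 28; overall: ((b+(((y+b)+(a+y))+((x*9)+(z*x))))+(((a*a)*5)*((y*6)+((7*4)*(5+0))))) -> ((b+(((y+b)+(a+y))+((x*9)+(z*x))))+(((a*a)*5)*((y*6)+(28*(5+0)))))
Step 5: at RRRR: (5+0) -> 5; overall: ((b+(((y+b)+(a+y))+((x*9)+(z*x))))+(((a*a)*5)*((y*6)+(28*(5+0))))) -> ((b+(((y+b)+(a+y))+((x*9)+(z*x))))+(((a*a)*5)*((y*6)+(28*5))))
Step 6: at RRR: (28*5) -> 140; overall: ((b+(((y+b)+(a+y))+((x*9)+(z*x))))+(((a*a)*5)*((y*6)+(28*5)))) -> ((b+(((y+b)+(a+y))+((x*9)+(z*x))))+(((a*a)*5)*((y*6)+140)))
Fixed point: ((b+(((y+b)+(a+y))+((x*9)+(z*x))))+(((a*a)*5)*((y*6)+140)))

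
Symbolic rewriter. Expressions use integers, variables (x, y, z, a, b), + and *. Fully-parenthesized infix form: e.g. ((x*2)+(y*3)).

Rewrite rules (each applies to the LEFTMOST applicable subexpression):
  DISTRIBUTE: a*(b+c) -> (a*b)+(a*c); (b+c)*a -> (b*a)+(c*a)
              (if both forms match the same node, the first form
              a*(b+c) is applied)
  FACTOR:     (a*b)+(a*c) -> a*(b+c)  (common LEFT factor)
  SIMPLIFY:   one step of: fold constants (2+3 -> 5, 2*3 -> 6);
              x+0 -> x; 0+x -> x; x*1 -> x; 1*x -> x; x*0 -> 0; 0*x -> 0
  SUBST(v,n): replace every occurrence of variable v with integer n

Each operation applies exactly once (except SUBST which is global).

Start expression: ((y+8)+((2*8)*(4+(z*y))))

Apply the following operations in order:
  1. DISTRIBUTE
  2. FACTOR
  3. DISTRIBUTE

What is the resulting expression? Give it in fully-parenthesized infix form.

Answer: ((y+8)+(((2*8)*4)+((2*8)*(z*y))))

Derivation:
Start: ((y+8)+((2*8)*(4+(z*y))))
Apply DISTRIBUTE at R (target: ((2*8)*(4+(z*y)))): ((y+8)+((2*8)*(4+(z*y)))) -> ((y+8)+(((2*8)*4)+((2*8)*(z*y))))
Apply FACTOR at R (target: (((2*8)*4)+((2*8)*(z*y)))): ((y+8)+(((2*8)*4)+((2*8)*(z*y)))) -> ((y+8)+((2*8)*(4+(z*y))))
Apply DISTRIBUTE at R (target: ((2*8)*(4+(z*y)))): ((y+8)+((2*8)*(4+(z*y)))) -> ((y+8)+(((2*8)*4)+((2*8)*(z*y))))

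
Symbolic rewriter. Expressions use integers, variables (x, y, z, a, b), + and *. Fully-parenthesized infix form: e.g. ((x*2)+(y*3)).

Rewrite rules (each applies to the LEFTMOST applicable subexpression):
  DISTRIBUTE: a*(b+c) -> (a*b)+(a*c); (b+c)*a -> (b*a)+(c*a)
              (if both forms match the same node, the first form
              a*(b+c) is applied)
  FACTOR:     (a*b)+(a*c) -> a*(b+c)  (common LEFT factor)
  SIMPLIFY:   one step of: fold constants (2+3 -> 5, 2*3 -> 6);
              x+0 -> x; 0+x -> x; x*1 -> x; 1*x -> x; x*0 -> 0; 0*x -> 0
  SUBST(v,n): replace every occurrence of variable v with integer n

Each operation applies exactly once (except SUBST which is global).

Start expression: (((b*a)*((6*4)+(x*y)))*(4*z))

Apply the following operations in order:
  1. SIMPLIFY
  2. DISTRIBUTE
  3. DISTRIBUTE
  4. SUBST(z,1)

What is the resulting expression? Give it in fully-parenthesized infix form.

Answer: ((((b*a)*24)*(4*1))+(((b*a)*(x*y))*(4*1)))

Derivation:
Start: (((b*a)*((6*4)+(x*y)))*(4*z))
Apply SIMPLIFY at LRL (target: (6*4)): (((b*a)*((6*4)+(x*y)))*(4*z)) -> (((b*a)*(24+(x*y)))*(4*z))
Apply DISTRIBUTE at L (target: ((b*a)*(24+(x*y)))): (((b*a)*(24+(x*y)))*(4*z)) -> ((((b*a)*24)+((b*a)*(x*y)))*(4*z))
Apply DISTRIBUTE at root (target: ((((b*a)*24)+((b*a)*(x*y)))*(4*z))): ((((b*a)*24)+((b*a)*(x*y)))*(4*z)) -> ((((b*a)*24)*(4*z))+(((b*a)*(x*y))*(4*z)))
Apply SUBST(z,1): ((((b*a)*24)*(4*z))+(((b*a)*(x*y))*(4*z))) -> ((((b*a)*24)*(4*1))+(((b*a)*(x*y))*(4*1)))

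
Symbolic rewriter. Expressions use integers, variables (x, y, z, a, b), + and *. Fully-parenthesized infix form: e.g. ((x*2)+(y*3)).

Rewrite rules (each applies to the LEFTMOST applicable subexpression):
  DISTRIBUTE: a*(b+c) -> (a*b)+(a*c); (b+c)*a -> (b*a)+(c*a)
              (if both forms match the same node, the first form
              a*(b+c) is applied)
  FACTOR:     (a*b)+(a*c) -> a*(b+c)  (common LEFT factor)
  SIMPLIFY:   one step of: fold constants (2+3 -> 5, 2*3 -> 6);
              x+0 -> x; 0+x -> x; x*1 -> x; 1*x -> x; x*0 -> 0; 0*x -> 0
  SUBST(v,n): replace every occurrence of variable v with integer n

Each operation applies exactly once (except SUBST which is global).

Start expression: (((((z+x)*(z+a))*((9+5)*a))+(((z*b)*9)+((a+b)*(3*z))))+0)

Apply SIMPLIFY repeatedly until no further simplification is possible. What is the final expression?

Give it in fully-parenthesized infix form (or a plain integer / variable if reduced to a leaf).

Start: (((((z+x)*(z+a))*((9+5)*a))+(((z*b)*9)+((a+b)*(3*z))))+0)
Step 1: at root: (((((z+x)*(z+a))*((9+5)*a))+(((z*b)*9)+((a+b)*(3*z))))+0) -> ((((z+x)*(z+a))*((9+5)*a))+(((z*b)*9)+((a+b)*(3*z)))); overall: (((((z+x)*(z+a))*((9+5)*a))+(((z*b)*9)+((a+b)*(3*z))))+0) -> ((((z+x)*(z+a))*((9+5)*a))+(((z*b)*9)+((a+b)*(3*z))))
Step 2: at LRL: (9+5) -> 14; overall: ((((z+x)*(z+a))*((9+5)*a))+(((z*b)*9)+((a+b)*(3*z)))) -> ((((z+x)*(z+a))*(14*a))+(((z*b)*9)+((a+b)*(3*z))))
Fixed point: ((((z+x)*(z+a))*(14*a))+(((z*b)*9)+((a+b)*(3*z))))

Answer: ((((z+x)*(z+a))*(14*a))+(((z*b)*9)+((a+b)*(3*z))))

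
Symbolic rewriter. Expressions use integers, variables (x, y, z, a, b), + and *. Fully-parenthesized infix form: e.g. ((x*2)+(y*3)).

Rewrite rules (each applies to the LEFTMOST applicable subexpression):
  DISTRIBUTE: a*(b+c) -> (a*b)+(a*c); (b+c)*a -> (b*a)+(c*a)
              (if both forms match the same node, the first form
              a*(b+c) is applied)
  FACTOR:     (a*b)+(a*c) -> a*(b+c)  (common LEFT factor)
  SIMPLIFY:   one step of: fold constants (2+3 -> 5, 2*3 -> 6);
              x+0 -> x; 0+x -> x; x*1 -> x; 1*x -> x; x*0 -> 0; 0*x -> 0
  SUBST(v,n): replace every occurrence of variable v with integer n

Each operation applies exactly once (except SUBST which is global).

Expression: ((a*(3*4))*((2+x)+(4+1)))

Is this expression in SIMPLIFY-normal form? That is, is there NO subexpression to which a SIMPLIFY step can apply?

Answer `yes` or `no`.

Expression: ((a*(3*4))*((2+x)+(4+1)))
Scanning for simplifiable subexpressions (pre-order)...
  at root: ((a*(3*4))*((2+x)+(4+1))) (not simplifiable)
  at L: (a*(3*4)) (not simplifiable)
  at LR: (3*4) (SIMPLIFIABLE)
  at R: ((2+x)+(4+1)) (not simplifiable)
  at RL: (2+x) (not simplifiable)
  at RR: (4+1) (SIMPLIFIABLE)
Found simplifiable subexpr at path LR: (3*4)
One SIMPLIFY step would give: ((a*12)*((2+x)+(4+1)))
-> NOT in normal form.

Answer: no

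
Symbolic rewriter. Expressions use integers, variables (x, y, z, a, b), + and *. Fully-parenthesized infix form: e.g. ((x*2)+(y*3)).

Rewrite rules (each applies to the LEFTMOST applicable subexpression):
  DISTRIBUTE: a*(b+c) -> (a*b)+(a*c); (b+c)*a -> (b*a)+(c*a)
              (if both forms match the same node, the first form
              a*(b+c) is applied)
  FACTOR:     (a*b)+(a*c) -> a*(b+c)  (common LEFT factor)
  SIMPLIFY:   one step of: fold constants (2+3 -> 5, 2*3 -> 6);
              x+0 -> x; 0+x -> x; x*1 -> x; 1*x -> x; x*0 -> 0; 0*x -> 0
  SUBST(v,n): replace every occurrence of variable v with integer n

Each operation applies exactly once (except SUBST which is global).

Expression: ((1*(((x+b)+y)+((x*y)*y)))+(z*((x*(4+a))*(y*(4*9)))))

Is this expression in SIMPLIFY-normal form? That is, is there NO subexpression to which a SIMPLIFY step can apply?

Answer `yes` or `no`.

Answer: no

Derivation:
Expression: ((1*(((x+b)+y)+((x*y)*y)))+(z*((x*(4+a))*(y*(4*9)))))
Scanning for simplifiable subexpressions (pre-order)...
  at root: ((1*(((x+b)+y)+((x*y)*y)))+(z*((x*(4+a))*(y*(4*9))))) (not simplifiable)
  at L: (1*(((x+b)+y)+((x*y)*y))) (SIMPLIFIABLE)
  at LR: (((x+b)+y)+((x*y)*y)) (not simplifiable)
  at LRL: ((x+b)+y) (not simplifiable)
  at LRLL: (x+b) (not simplifiable)
  at LRR: ((x*y)*y) (not simplifiable)
  at LRRL: (x*y) (not simplifiable)
  at R: (z*((x*(4+a))*(y*(4*9)))) (not simplifiable)
  at RR: ((x*(4+a))*(y*(4*9))) (not simplifiable)
  at RRL: (x*(4+a)) (not simplifiable)
  at RRLR: (4+a) (not simplifiable)
  at RRR: (y*(4*9)) (not simplifiable)
  at RRRR: (4*9) (SIMPLIFIABLE)
Found simplifiable subexpr at path L: (1*(((x+b)+y)+((x*y)*y)))
One SIMPLIFY step would give: ((((x+b)+y)+((x*y)*y))+(z*((x*(4+a))*(y*(4*9)))))
-> NOT in normal form.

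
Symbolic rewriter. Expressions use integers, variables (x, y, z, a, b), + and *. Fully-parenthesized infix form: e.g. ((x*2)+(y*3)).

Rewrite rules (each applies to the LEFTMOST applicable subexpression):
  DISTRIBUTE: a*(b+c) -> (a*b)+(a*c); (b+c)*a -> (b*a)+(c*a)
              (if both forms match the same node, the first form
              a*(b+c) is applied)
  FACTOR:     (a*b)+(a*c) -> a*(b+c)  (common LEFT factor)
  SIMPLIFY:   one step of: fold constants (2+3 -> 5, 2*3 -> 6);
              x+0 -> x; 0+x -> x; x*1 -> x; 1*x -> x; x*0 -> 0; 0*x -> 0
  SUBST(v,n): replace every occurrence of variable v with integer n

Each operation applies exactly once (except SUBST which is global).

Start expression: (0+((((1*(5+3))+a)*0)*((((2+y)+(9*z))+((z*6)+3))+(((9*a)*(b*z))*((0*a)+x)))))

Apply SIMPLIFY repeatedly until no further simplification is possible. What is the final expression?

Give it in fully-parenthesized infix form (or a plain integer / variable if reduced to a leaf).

Start: (0+((((1*(5+3))+a)*0)*((((2+y)+(9*z))+((z*6)+3))+(((9*a)*(b*z))*((0*a)+x)))))
Step 1: at root: (0+((((1*(5+3))+a)*0)*((((2+y)+(9*z))+((z*6)+3))+(((9*a)*(b*z))*((0*a)+x))))) -> ((((1*(5+3))+a)*0)*((((2+y)+(9*z))+((z*6)+3))+(((9*a)*(b*z))*((0*a)+x)))); overall: (0+((((1*(5+3))+a)*0)*((((2+y)+(9*z))+((z*6)+3))+(((9*a)*(b*z))*((0*a)+x))))) -> ((((1*(5+3))+a)*0)*((((2+y)+(9*z))+((z*6)+3))+(((9*a)*(b*z))*((0*a)+x))))
Step 2: at L: (((1*(5+3))+a)*0) -> 0; overall: ((((1*(5+3))+a)*0)*((((2+y)+(9*z))+((z*6)+3))+(((9*a)*(b*z))*((0*a)+x)))) -> (0*((((2+y)+(9*z))+((z*6)+3))+(((9*a)*(b*z))*((0*a)+x))))
Step 3: at root: (0*((((2+y)+(9*z))+((z*6)+3))+(((9*a)*(b*z))*((0*a)+x)))) -> 0; overall: (0*((((2+y)+(9*z))+((z*6)+3))+(((9*a)*(b*z))*((0*a)+x)))) -> 0
Fixed point: 0

Answer: 0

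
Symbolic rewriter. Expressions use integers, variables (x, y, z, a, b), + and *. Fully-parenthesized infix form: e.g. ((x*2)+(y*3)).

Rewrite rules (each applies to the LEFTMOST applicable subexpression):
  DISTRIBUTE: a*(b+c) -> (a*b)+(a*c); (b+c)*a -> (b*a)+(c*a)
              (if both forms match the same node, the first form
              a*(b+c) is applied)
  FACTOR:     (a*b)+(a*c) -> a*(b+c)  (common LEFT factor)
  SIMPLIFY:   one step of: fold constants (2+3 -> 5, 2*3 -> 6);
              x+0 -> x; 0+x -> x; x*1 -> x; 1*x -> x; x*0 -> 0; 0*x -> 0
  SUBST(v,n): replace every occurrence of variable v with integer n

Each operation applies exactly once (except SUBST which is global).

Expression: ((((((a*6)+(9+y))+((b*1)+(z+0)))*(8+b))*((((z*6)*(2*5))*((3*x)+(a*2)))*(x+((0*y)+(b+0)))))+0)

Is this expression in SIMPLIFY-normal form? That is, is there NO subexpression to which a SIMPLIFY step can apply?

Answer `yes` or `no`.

Expression: ((((((a*6)+(9+y))+((b*1)+(z+0)))*(8+b))*((((z*6)*(2*5))*((3*x)+(a*2)))*(x+((0*y)+(b+0)))))+0)
Scanning for simplifiable subexpressions (pre-order)...
  at root: ((((((a*6)+(9+y))+((b*1)+(z+0)))*(8+b))*((((z*6)*(2*5))*((3*x)+(a*2)))*(x+((0*y)+(b+0)))))+0) (SIMPLIFIABLE)
  at L: (((((a*6)+(9+y))+((b*1)+(z+0)))*(8+b))*((((z*6)*(2*5))*((3*x)+(a*2)))*(x+((0*y)+(b+0))))) (not simplifiable)
  at LL: ((((a*6)+(9+y))+((b*1)+(z+0)))*(8+b)) (not simplifiable)
  at LLL: (((a*6)+(9+y))+((b*1)+(z+0))) (not simplifiable)
  at LLLL: ((a*6)+(9+y)) (not simplifiable)
  at LLLLL: (a*6) (not simplifiable)
  at LLLLR: (9+y) (not simplifiable)
  at LLLR: ((b*1)+(z+0)) (not simplifiable)
  at LLLRL: (b*1) (SIMPLIFIABLE)
  at LLLRR: (z+0) (SIMPLIFIABLE)
  at LLR: (8+b) (not simplifiable)
  at LR: ((((z*6)*(2*5))*((3*x)+(a*2)))*(x+((0*y)+(b+0)))) (not simplifiable)
  at LRL: (((z*6)*(2*5))*((3*x)+(a*2))) (not simplifiable)
  at LRLL: ((z*6)*(2*5)) (not simplifiable)
  at LRLLL: (z*6) (not simplifiable)
  at LRLLR: (2*5) (SIMPLIFIABLE)
  at LRLR: ((3*x)+(a*2)) (not simplifiable)
  at LRLRL: (3*x) (not simplifiable)
  at LRLRR: (a*2) (not simplifiable)
  at LRR: (x+((0*y)+(b+0))) (not simplifiable)
  at LRRR: ((0*y)+(b+0)) (not simplifiable)
  at LRRRL: (0*y) (SIMPLIFIABLE)
  at LRRRR: (b+0) (SIMPLIFIABLE)
Found simplifiable subexpr at path root: ((((((a*6)+(9+y))+((b*1)+(z+0)))*(8+b))*((((z*6)*(2*5))*((3*x)+(a*2)))*(x+((0*y)+(b+0)))))+0)
One SIMPLIFY step would give: (((((a*6)+(9+y))+((b*1)+(z+0)))*(8+b))*((((z*6)*(2*5))*((3*x)+(a*2)))*(x+((0*y)+(b+0)))))
-> NOT in normal form.

Answer: no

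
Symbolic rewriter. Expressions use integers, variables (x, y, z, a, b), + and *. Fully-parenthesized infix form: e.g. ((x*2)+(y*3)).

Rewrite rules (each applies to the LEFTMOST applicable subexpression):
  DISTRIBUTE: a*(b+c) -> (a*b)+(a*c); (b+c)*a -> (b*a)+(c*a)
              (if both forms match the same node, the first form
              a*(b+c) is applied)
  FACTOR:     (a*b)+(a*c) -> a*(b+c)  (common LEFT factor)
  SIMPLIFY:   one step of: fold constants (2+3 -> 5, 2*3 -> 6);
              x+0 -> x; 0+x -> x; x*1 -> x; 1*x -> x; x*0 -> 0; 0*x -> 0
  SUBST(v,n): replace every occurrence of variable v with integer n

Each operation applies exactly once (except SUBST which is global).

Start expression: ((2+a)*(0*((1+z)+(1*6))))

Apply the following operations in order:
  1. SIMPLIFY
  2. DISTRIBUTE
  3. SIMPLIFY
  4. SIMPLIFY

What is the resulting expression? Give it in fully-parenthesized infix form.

Start: ((2+a)*(0*((1+z)+(1*6))))
Apply SIMPLIFY at R (target: (0*((1+z)+(1*6)))): ((2+a)*(0*((1+z)+(1*6)))) -> ((2+a)*0)
Apply DISTRIBUTE at root (target: ((2+a)*0)): ((2+a)*0) -> ((2*0)+(a*0))
Apply SIMPLIFY at L (target: (2*0)): ((2*0)+(a*0)) -> (0+(a*0))
Apply SIMPLIFY at root (target: (0+(a*0))): (0+(a*0)) -> (a*0)

Answer: (a*0)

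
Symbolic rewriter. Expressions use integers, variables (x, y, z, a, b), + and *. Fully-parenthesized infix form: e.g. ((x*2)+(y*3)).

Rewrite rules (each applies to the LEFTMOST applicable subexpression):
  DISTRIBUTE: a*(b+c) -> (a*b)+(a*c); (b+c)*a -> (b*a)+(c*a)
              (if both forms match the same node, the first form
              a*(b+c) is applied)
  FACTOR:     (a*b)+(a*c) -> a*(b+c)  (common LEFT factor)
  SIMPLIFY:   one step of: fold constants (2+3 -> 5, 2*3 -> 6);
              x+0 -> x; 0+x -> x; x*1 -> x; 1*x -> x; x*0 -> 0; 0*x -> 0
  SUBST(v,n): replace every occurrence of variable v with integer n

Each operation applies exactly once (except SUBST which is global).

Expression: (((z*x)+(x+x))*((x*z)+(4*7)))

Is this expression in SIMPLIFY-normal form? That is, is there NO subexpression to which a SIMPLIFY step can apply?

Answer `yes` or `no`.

Answer: no

Derivation:
Expression: (((z*x)+(x+x))*((x*z)+(4*7)))
Scanning for simplifiable subexpressions (pre-order)...
  at root: (((z*x)+(x+x))*((x*z)+(4*7))) (not simplifiable)
  at L: ((z*x)+(x+x)) (not simplifiable)
  at LL: (z*x) (not simplifiable)
  at LR: (x+x) (not simplifiable)
  at R: ((x*z)+(4*7)) (not simplifiable)
  at RL: (x*z) (not simplifiable)
  at RR: (4*7) (SIMPLIFIABLE)
Found simplifiable subexpr at path RR: (4*7)
One SIMPLIFY step would give: (((z*x)+(x+x))*((x*z)+28))
-> NOT in normal form.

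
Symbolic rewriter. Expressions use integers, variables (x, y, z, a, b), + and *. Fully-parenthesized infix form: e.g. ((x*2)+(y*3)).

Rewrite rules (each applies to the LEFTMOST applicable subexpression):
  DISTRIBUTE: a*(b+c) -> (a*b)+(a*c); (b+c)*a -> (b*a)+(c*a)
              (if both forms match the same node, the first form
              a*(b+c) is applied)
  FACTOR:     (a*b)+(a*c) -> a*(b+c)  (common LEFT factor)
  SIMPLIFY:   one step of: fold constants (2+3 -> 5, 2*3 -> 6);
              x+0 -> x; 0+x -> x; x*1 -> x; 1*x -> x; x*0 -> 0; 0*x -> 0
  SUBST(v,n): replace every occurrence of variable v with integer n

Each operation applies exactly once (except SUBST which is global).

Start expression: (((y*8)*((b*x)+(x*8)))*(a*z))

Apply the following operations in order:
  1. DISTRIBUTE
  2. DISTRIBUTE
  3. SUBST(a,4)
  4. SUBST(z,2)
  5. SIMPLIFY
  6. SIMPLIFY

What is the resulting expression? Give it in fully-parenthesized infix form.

Start: (((y*8)*((b*x)+(x*8)))*(a*z))
Apply DISTRIBUTE at L (target: ((y*8)*((b*x)+(x*8)))): (((y*8)*((b*x)+(x*8)))*(a*z)) -> ((((y*8)*(b*x))+((y*8)*(x*8)))*(a*z))
Apply DISTRIBUTE at root (target: ((((y*8)*(b*x))+((y*8)*(x*8)))*(a*z))): ((((y*8)*(b*x))+((y*8)*(x*8)))*(a*z)) -> ((((y*8)*(b*x))*(a*z))+(((y*8)*(x*8))*(a*z)))
Apply SUBST(a,4): ((((y*8)*(b*x))*(a*z))+(((y*8)*(x*8))*(a*z))) -> ((((y*8)*(b*x))*(4*z))+(((y*8)*(x*8))*(4*z)))
Apply SUBST(z,2): ((((y*8)*(b*x))*(4*z))+(((y*8)*(x*8))*(4*z))) -> ((((y*8)*(b*x))*(4*2))+(((y*8)*(x*8))*(4*2)))
Apply SIMPLIFY at LR (target: (4*2)): ((((y*8)*(b*x))*(4*2))+(((y*8)*(x*8))*(4*2))) -> ((((y*8)*(b*x))*8)+(((y*8)*(x*8))*(4*2)))
Apply SIMPLIFY at RR (target: (4*2)): ((((y*8)*(b*x))*8)+(((y*8)*(x*8))*(4*2))) -> ((((y*8)*(b*x))*8)+(((y*8)*(x*8))*8))

Answer: ((((y*8)*(b*x))*8)+(((y*8)*(x*8))*8))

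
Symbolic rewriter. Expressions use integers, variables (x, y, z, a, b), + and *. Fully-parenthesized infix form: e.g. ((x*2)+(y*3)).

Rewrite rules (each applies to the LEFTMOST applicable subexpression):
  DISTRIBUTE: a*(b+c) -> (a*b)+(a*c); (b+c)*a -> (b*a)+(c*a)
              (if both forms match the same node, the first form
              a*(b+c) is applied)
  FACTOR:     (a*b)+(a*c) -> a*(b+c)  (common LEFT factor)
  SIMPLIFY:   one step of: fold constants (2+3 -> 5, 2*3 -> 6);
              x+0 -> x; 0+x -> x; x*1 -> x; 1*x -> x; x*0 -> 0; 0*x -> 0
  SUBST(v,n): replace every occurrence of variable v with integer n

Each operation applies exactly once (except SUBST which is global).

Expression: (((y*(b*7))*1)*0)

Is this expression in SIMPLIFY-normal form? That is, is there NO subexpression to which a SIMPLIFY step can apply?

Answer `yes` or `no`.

Expression: (((y*(b*7))*1)*0)
Scanning for simplifiable subexpressions (pre-order)...
  at root: (((y*(b*7))*1)*0) (SIMPLIFIABLE)
  at L: ((y*(b*7))*1) (SIMPLIFIABLE)
  at LL: (y*(b*7)) (not simplifiable)
  at LLR: (b*7) (not simplifiable)
Found simplifiable subexpr at path root: (((y*(b*7))*1)*0)
One SIMPLIFY step would give: 0
-> NOT in normal form.

Answer: no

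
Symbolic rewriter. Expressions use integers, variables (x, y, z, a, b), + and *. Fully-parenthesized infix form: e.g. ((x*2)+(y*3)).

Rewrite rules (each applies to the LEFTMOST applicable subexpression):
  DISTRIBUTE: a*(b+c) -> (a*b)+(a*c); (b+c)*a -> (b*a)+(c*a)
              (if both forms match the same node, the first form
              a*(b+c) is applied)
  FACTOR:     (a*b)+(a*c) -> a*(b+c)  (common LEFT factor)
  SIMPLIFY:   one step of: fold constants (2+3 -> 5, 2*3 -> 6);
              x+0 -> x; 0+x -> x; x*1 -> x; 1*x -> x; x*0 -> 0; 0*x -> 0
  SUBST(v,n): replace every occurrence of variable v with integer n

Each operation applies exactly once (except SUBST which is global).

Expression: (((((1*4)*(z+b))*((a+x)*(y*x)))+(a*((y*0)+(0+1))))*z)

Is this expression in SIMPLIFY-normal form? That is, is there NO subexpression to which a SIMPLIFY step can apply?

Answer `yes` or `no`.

Expression: (((((1*4)*(z+b))*((a+x)*(y*x)))+(a*((y*0)+(0+1))))*z)
Scanning for simplifiable subexpressions (pre-order)...
  at root: (((((1*4)*(z+b))*((a+x)*(y*x)))+(a*((y*0)+(0+1))))*z) (not simplifiable)
  at L: ((((1*4)*(z+b))*((a+x)*(y*x)))+(a*((y*0)+(0+1)))) (not simplifiable)
  at LL: (((1*4)*(z+b))*((a+x)*(y*x))) (not simplifiable)
  at LLL: ((1*4)*(z+b)) (not simplifiable)
  at LLLL: (1*4) (SIMPLIFIABLE)
  at LLLR: (z+b) (not simplifiable)
  at LLR: ((a+x)*(y*x)) (not simplifiable)
  at LLRL: (a+x) (not simplifiable)
  at LLRR: (y*x) (not simplifiable)
  at LR: (a*((y*0)+(0+1))) (not simplifiable)
  at LRR: ((y*0)+(0+1)) (not simplifiable)
  at LRRL: (y*0) (SIMPLIFIABLE)
  at LRRR: (0+1) (SIMPLIFIABLE)
Found simplifiable subexpr at path LLLL: (1*4)
One SIMPLIFY step would give: ((((4*(z+b))*((a+x)*(y*x)))+(a*((y*0)+(0+1))))*z)
-> NOT in normal form.

Answer: no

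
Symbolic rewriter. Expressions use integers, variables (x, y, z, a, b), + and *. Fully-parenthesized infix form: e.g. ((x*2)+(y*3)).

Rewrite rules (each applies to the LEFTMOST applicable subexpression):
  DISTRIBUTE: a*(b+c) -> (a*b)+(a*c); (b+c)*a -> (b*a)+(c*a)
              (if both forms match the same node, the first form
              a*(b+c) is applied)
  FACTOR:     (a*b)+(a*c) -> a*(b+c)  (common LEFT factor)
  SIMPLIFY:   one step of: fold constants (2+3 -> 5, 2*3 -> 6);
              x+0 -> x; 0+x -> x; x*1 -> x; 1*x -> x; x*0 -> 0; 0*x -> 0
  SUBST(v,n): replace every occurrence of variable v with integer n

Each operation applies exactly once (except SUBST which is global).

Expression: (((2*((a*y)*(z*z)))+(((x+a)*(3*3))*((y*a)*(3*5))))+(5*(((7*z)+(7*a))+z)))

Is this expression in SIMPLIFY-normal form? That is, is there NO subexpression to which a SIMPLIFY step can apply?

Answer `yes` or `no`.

Answer: no

Derivation:
Expression: (((2*((a*y)*(z*z)))+(((x+a)*(3*3))*((y*a)*(3*5))))+(5*(((7*z)+(7*a))+z)))
Scanning for simplifiable subexpressions (pre-order)...
  at root: (((2*((a*y)*(z*z)))+(((x+a)*(3*3))*((y*a)*(3*5))))+(5*(((7*z)+(7*a))+z))) (not simplifiable)
  at L: ((2*((a*y)*(z*z)))+(((x+a)*(3*3))*((y*a)*(3*5)))) (not simplifiable)
  at LL: (2*((a*y)*(z*z))) (not simplifiable)
  at LLR: ((a*y)*(z*z)) (not simplifiable)
  at LLRL: (a*y) (not simplifiable)
  at LLRR: (z*z) (not simplifiable)
  at LR: (((x+a)*(3*3))*((y*a)*(3*5))) (not simplifiable)
  at LRL: ((x+a)*(3*3)) (not simplifiable)
  at LRLL: (x+a) (not simplifiable)
  at LRLR: (3*3) (SIMPLIFIABLE)
  at LRR: ((y*a)*(3*5)) (not simplifiable)
  at LRRL: (y*a) (not simplifiable)
  at LRRR: (3*5) (SIMPLIFIABLE)
  at R: (5*(((7*z)+(7*a))+z)) (not simplifiable)
  at RR: (((7*z)+(7*a))+z) (not simplifiable)
  at RRL: ((7*z)+(7*a)) (not simplifiable)
  at RRLL: (7*z) (not simplifiable)
  at RRLR: (7*a) (not simplifiable)
Found simplifiable subexpr at path LRLR: (3*3)
One SIMPLIFY step would give: (((2*((a*y)*(z*z)))+(((x+a)*9)*((y*a)*(3*5))))+(5*(((7*z)+(7*a))+z)))
-> NOT in normal form.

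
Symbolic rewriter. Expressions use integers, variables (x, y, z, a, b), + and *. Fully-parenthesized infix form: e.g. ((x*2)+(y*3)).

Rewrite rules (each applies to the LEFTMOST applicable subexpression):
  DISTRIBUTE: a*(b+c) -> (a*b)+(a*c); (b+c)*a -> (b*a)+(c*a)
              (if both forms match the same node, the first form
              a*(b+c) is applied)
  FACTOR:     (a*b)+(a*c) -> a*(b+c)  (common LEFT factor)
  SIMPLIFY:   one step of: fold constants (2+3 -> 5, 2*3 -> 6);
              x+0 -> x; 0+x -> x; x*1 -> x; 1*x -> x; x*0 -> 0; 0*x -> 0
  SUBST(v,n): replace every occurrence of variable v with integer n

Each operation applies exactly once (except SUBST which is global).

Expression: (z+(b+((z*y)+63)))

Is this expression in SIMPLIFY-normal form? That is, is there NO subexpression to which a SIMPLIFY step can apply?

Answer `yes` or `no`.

Answer: yes

Derivation:
Expression: (z+(b+((z*y)+63)))
Scanning for simplifiable subexpressions (pre-order)...
  at root: (z+(b+((z*y)+63))) (not simplifiable)
  at R: (b+((z*y)+63)) (not simplifiable)
  at RR: ((z*y)+63) (not simplifiable)
  at RRL: (z*y) (not simplifiable)
Result: no simplifiable subexpression found -> normal form.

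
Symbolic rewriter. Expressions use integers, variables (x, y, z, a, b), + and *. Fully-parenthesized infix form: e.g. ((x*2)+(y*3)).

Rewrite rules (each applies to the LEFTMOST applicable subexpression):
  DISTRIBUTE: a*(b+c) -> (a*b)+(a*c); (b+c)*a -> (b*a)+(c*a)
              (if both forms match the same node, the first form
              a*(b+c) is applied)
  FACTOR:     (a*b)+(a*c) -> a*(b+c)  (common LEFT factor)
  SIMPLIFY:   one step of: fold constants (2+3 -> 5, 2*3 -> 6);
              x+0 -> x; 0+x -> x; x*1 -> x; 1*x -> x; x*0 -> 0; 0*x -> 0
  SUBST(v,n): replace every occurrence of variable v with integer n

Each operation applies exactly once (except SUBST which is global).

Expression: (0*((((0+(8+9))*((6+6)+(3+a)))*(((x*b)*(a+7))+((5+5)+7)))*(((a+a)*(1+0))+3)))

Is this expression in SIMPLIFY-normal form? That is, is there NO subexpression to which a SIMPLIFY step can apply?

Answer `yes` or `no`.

Expression: (0*((((0+(8+9))*((6+6)+(3+a)))*(((x*b)*(a+7))+((5+5)+7)))*(((a+a)*(1+0))+3)))
Scanning for simplifiable subexpressions (pre-order)...
  at root: (0*((((0+(8+9))*((6+6)+(3+a)))*(((x*b)*(a+7))+((5+5)+7)))*(((a+a)*(1+0))+3))) (SIMPLIFIABLE)
  at R: ((((0+(8+9))*((6+6)+(3+a)))*(((x*b)*(a+7))+((5+5)+7)))*(((a+a)*(1+0))+3)) (not simplifiable)
  at RL: (((0+(8+9))*((6+6)+(3+a)))*(((x*b)*(a+7))+((5+5)+7))) (not simplifiable)
  at RLL: ((0+(8+9))*((6+6)+(3+a))) (not simplifiable)
  at RLLL: (0+(8+9)) (SIMPLIFIABLE)
  at RLLLR: (8+9) (SIMPLIFIABLE)
  at RLLR: ((6+6)+(3+a)) (not simplifiable)
  at RLLRL: (6+6) (SIMPLIFIABLE)
  at RLLRR: (3+a) (not simplifiable)
  at RLR: (((x*b)*(a+7))+((5+5)+7)) (not simplifiable)
  at RLRL: ((x*b)*(a+7)) (not simplifiable)
  at RLRLL: (x*b) (not simplifiable)
  at RLRLR: (a+7) (not simplifiable)
  at RLRR: ((5+5)+7) (not simplifiable)
  at RLRRL: (5+5) (SIMPLIFIABLE)
  at RR: (((a+a)*(1+0))+3) (not simplifiable)
  at RRL: ((a+a)*(1+0)) (not simplifiable)
  at RRLL: (a+a) (not simplifiable)
  at RRLR: (1+0) (SIMPLIFIABLE)
Found simplifiable subexpr at path root: (0*((((0+(8+9))*((6+6)+(3+a)))*(((x*b)*(a+7))+((5+5)+7)))*(((a+a)*(1+0))+3)))
One SIMPLIFY step would give: 0
-> NOT in normal form.

Answer: no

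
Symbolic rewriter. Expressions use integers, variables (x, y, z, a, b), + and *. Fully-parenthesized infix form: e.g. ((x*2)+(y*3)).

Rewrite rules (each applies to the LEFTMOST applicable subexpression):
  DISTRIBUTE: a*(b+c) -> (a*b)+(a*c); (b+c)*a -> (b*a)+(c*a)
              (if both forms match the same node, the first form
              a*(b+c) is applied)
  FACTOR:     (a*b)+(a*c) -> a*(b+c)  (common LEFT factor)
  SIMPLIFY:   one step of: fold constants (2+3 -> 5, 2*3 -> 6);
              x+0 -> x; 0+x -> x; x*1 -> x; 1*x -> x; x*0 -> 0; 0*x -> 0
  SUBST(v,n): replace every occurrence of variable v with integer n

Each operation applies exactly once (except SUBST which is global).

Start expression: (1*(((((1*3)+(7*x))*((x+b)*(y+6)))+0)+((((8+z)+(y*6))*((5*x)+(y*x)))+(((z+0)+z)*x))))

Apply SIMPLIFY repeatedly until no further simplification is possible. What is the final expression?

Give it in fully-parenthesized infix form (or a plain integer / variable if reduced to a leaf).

Answer: (((3+(7*x))*((x+b)*(y+6)))+((((8+z)+(y*6))*((5*x)+(y*x)))+((z+z)*x)))

Derivation:
Start: (1*(((((1*3)+(7*x))*((x+b)*(y+6)))+0)+((((8+z)+(y*6))*((5*x)+(y*x)))+(((z+0)+z)*x))))
Step 1: at root: (1*(((((1*3)+(7*x))*((x+b)*(y+6)))+0)+((((8+z)+(y*6))*((5*x)+(y*x)))+(((z+0)+z)*x)))) -> (((((1*3)+(7*x))*((x+b)*(y+6)))+0)+((((8+z)+(y*6))*((5*x)+(y*x)))+(((z+0)+z)*x))); overall: (1*(((((1*3)+(7*x))*((x+b)*(y+6)))+0)+((((8+z)+(y*6))*((5*x)+(y*x)))+(((z+0)+z)*x)))) -> (((((1*3)+(7*x))*((x+b)*(y+6)))+0)+((((8+z)+(y*6))*((5*x)+(y*x)))+(((z+0)+z)*x)))
Step 2: at L: ((((1*3)+(7*x))*((x+b)*(y+6)))+0) -> (((1*3)+(7*x))*((x+b)*(y+6))); overall: (((((1*3)+(7*x))*((x+b)*(y+6)))+0)+((((8+z)+(y*6))*((5*x)+(y*x)))+(((z+0)+z)*x))) -> ((((1*3)+(7*x))*((x+b)*(y+6)))+((((8+z)+(y*6))*((5*x)+(y*x)))+(((z+0)+z)*x)))
Step 3: at LLL: (1*3) -> 3; overall: ((((1*3)+(7*x))*((x+b)*(y+6)))+((((8+z)+(y*6))*((5*x)+(y*x)))+(((z+0)+z)*x))) -> (((3+(7*x))*((x+b)*(y+6)))+((((8+z)+(y*6))*((5*x)+(y*x)))+(((z+0)+z)*x)))
Step 4: at RRLL: (z+0) -> z; overall: (((3+(7*x))*((x+b)*(y+6)))+((((8+z)+(y*6))*((5*x)+(y*x)))+(((z+0)+z)*x))) -> (((3+(7*x))*((x+b)*(y+6)))+((((8+z)+(y*6))*((5*x)+(y*x)))+((z+z)*x)))
Fixed point: (((3+(7*x))*((x+b)*(y+6)))+((((8+z)+(y*6))*((5*x)+(y*x)))+((z+z)*x)))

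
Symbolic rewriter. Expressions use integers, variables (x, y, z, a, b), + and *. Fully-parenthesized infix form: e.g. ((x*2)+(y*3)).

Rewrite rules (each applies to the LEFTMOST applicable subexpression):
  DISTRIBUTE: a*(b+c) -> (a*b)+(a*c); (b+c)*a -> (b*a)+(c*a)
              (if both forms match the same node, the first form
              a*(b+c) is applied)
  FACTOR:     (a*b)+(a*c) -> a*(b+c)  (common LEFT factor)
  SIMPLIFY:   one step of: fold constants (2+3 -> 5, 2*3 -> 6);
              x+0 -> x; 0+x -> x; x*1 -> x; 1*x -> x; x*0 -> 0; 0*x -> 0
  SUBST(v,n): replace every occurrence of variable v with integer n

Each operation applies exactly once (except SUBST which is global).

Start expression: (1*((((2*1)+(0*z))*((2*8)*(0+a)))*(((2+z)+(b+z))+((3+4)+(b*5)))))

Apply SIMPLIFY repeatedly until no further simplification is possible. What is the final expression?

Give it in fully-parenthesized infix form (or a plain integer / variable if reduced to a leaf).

Start: (1*((((2*1)+(0*z))*((2*8)*(0+a)))*(((2+z)+(b+z))+((3+4)+(b*5)))))
Step 1: at root: (1*((((2*1)+(0*z))*((2*8)*(0+a)))*(((2+z)+(b+z))+((3+4)+(b*5))))) -> ((((2*1)+(0*z))*((2*8)*(0+a)))*(((2+z)+(b+z))+((3+4)+(b*5)))); overall: (1*((((2*1)+(0*z))*((2*8)*(0+a)))*(((2+z)+(b+z))+((3+4)+(b*5))))) -> ((((2*1)+(0*z))*((2*8)*(0+a)))*(((2+z)+(b+z))+((3+4)+(b*5))))
Step 2: at LLL: (2*1) -> 2; overall: ((((2*1)+(0*z))*((2*8)*(0+a)))*(((2+z)+(b+z))+((3+4)+(b*5)))) -> (((2+(0*z))*((2*8)*(0+a)))*(((2+z)+(b+z))+((3+4)+(b*5))))
Step 3: at LLR: (0*z) -> 0; overall: (((2+(0*z))*((2*8)*(0+a)))*(((2+z)+(b+z))+((3+4)+(b*5)))) -> (((2+0)*((2*8)*(0+a)))*(((2+z)+(b+z))+((3+4)+(b*5))))
Step 4: at LL: (2+0) -> 2; overall: (((2+0)*((2*8)*(0+a)))*(((2+z)+(b+z))+((3+4)+(b*5)))) -> ((2*((2*8)*(0+a)))*(((2+z)+(b+z))+((3+4)+(b*5))))
Step 5: at LRL: (2*8) -> 16; overall: ((2*((2*8)*(0+a)))*(((2+z)+(b+z))+((3+4)+(b*5)))) -> ((2*(16*(0+a)))*(((2+z)+(b+z))+((3+4)+(b*5))))
Step 6: at LRR: (0+a) -> a; overall: ((2*(16*(0+a)))*(((2+z)+(b+z))+((3+4)+(b*5)))) -> ((2*(16*a))*(((2+z)+(b+z))+((3+4)+(b*5))))
Step 7: at RRL: (3+4) -> 7; overall: ((2*(16*a))*(((2+z)+(b+z))+((3+4)+(b*5)))) -> ((2*(16*a))*(((2+z)+(b+z))+(7+(b*5))))
Fixed point: ((2*(16*a))*(((2+z)+(b+z))+(7+(b*5))))

Answer: ((2*(16*a))*(((2+z)+(b+z))+(7+(b*5))))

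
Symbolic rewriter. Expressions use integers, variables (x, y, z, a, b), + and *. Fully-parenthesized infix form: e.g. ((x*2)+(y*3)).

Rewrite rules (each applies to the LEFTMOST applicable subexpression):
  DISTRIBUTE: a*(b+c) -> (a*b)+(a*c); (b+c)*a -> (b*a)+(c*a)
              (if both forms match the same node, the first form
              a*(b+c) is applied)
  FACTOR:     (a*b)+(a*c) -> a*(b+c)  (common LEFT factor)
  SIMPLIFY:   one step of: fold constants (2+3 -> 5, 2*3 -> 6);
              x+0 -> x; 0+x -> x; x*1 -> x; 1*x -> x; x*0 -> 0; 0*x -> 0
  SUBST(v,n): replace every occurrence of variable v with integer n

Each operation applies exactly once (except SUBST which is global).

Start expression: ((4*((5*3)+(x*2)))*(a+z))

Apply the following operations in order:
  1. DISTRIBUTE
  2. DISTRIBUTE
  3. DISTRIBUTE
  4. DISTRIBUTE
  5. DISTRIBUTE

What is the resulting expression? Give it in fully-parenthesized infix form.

Start: ((4*((5*3)+(x*2)))*(a+z))
Apply DISTRIBUTE at root (target: ((4*((5*3)+(x*2)))*(a+z))): ((4*((5*3)+(x*2)))*(a+z)) -> (((4*((5*3)+(x*2)))*a)+((4*((5*3)+(x*2)))*z))
Apply DISTRIBUTE at LL (target: (4*((5*3)+(x*2)))): (((4*((5*3)+(x*2)))*a)+((4*((5*3)+(x*2)))*z)) -> ((((4*(5*3))+(4*(x*2)))*a)+((4*((5*3)+(x*2)))*z))
Apply DISTRIBUTE at L (target: (((4*(5*3))+(4*(x*2)))*a)): ((((4*(5*3))+(4*(x*2)))*a)+((4*((5*3)+(x*2)))*z)) -> ((((4*(5*3))*a)+((4*(x*2))*a))+((4*((5*3)+(x*2)))*z))
Apply DISTRIBUTE at RL (target: (4*((5*3)+(x*2)))): ((((4*(5*3))*a)+((4*(x*2))*a))+((4*((5*3)+(x*2)))*z)) -> ((((4*(5*3))*a)+((4*(x*2))*a))+(((4*(5*3))+(4*(x*2)))*z))
Apply DISTRIBUTE at R (target: (((4*(5*3))+(4*(x*2)))*z)): ((((4*(5*3))*a)+((4*(x*2))*a))+(((4*(5*3))+(4*(x*2)))*z)) -> ((((4*(5*3))*a)+((4*(x*2))*a))+(((4*(5*3))*z)+((4*(x*2))*z)))

Answer: ((((4*(5*3))*a)+((4*(x*2))*a))+(((4*(5*3))*z)+((4*(x*2))*z)))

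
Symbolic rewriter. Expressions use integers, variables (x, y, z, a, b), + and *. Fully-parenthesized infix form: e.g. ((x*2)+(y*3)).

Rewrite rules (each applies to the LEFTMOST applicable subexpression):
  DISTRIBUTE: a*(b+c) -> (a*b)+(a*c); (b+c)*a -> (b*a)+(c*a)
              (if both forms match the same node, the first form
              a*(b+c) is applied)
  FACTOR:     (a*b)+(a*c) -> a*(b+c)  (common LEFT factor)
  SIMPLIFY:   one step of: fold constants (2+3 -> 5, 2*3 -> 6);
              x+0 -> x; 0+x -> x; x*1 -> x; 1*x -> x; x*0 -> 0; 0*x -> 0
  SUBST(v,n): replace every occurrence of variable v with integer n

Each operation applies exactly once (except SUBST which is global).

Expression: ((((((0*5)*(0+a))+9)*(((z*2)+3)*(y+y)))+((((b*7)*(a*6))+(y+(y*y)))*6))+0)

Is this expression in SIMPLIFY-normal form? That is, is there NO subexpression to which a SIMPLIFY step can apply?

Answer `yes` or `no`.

Answer: no

Derivation:
Expression: ((((((0*5)*(0+a))+9)*(((z*2)+3)*(y+y)))+((((b*7)*(a*6))+(y+(y*y)))*6))+0)
Scanning for simplifiable subexpressions (pre-order)...
  at root: ((((((0*5)*(0+a))+9)*(((z*2)+3)*(y+y)))+((((b*7)*(a*6))+(y+(y*y)))*6))+0) (SIMPLIFIABLE)
  at L: (((((0*5)*(0+a))+9)*(((z*2)+3)*(y+y)))+((((b*7)*(a*6))+(y+(y*y)))*6)) (not simplifiable)
  at LL: ((((0*5)*(0+a))+9)*(((z*2)+3)*(y+y))) (not simplifiable)
  at LLL: (((0*5)*(0+a))+9) (not simplifiable)
  at LLLL: ((0*5)*(0+a)) (not simplifiable)
  at LLLLL: (0*5) (SIMPLIFIABLE)
  at LLLLR: (0+a) (SIMPLIFIABLE)
  at LLR: (((z*2)+3)*(y+y)) (not simplifiable)
  at LLRL: ((z*2)+3) (not simplifiable)
  at LLRLL: (z*2) (not simplifiable)
  at LLRR: (y+y) (not simplifiable)
  at LR: ((((b*7)*(a*6))+(y+(y*y)))*6) (not simplifiable)
  at LRL: (((b*7)*(a*6))+(y+(y*y))) (not simplifiable)
  at LRLL: ((b*7)*(a*6)) (not simplifiable)
  at LRLLL: (b*7) (not simplifiable)
  at LRLLR: (a*6) (not simplifiable)
  at LRLR: (y+(y*y)) (not simplifiable)
  at LRLRR: (y*y) (not simplifiable)
Found simplifiable subexpr at path root: ((((((0*5)*(0+a))+9)*(((z*2)+3)*(y+y)))+((((b*7)*(a*6))+(y+(y*y)))*6))+0)
One SIMPLIFY step would give: (((((0*5)*(0+a))+9)*(((z*2)+3)*(y+y)))+((((b*7)*(a*6))+(y+(y*y)))*6))
-> NOT in normal form.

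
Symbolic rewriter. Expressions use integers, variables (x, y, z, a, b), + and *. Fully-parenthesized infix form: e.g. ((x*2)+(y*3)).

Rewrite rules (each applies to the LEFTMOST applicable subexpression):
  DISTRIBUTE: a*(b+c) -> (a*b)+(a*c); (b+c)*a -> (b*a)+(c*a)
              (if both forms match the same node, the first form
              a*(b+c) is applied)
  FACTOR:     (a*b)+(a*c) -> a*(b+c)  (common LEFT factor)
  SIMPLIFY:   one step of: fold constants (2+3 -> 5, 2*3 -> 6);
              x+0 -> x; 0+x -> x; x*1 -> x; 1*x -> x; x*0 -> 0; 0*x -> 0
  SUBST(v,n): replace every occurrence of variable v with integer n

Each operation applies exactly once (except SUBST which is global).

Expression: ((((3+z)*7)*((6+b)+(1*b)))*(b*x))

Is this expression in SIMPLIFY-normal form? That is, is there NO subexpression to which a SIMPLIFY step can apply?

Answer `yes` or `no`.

Expression: ((((3+z)*7)*((6+b)+(1*b)))*(b*x))
Scanning for simplifiable subexpressions (pre-order)...
  at root: ((((3+z)*7)*((6+b)+(1*b)))*(b*x)) (not simplifiable)
  at L: (((3+z)*7)*((6+b)+(1*b))) (not simplifiable)
  at LL: ((3+z)*7) (not simplifiable)
  at LLL: (3+z) (not simplifiable)
  at LR: ((6+b)+(1*b)) (not simplifiable)
  at LRL: (6+b) (not simplifiable)
  at LRR: (1*b) (SIMPLIFIABLE)
  at R: (b*x) (not simplifiable)
Found simplifiable subexpr at path LRR: (1*b)
One SIMPLIFY step would give: ((((3+z)*7)*((6+b)+b))*(b*x))
-> NOT in normal form.

Answer: no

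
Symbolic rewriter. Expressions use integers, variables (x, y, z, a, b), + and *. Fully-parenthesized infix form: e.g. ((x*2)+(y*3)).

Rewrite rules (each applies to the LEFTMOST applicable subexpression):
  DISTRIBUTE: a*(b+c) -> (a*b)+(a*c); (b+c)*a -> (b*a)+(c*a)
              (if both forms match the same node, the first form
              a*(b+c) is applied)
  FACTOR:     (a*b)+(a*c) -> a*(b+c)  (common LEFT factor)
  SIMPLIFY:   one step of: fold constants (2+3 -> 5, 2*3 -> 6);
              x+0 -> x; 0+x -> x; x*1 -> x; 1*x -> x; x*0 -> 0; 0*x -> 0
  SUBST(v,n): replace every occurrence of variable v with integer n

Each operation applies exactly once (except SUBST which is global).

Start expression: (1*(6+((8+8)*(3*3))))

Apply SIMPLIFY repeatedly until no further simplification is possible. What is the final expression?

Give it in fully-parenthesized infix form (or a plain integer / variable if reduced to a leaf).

Answer: 150

Derivation:
Start: (1*(6+((8+8)*(3*3))))
Step 1: at root: (1*(6+((8+8)*(3*3)))) -> (6+((8+8)*(3*3))); overall: (1*(6+((8+8)*(3*3)))) -> (6+((8+8)*(3*3)))
Step 2: at RL: (8+8) -> 16; overall: (6+((8+8)*(3*3))) -> (6+(16*(3*3)))
Step 3: at RR: (3*3) -> 9; overall: (6+(16*(3*3))) -> (6+(16*9))
Step 4: at R: (16*9) -> 144; overall: (6+(16*9)) -> (6+144)
Step 5: at root: (6+144) -> 150; overall: (6+144) -> 150
Fixed point: 150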